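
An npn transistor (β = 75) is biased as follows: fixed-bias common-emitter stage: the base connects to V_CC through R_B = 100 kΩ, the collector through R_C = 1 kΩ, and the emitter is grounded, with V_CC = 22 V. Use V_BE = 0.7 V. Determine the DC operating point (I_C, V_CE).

I_C ≈ 16 mA, V_CE ≈ 6 V

Base loop: V_CC = I_B·R_B + V_BE, so I_B = (22 − 0.7)/100 kΩ = 0.213 mA.
In the active region I_C = β·I_B = 75 × 0.213 = 16 mA.
Collector loop: V_CE = V_CC − I_C·R_C = 22 − 16×1 = 6.03 V.
Since V_CE = 6.03 V > V_CE(sat) ≈ 0.2 V, the transistor is in the active region as assumed.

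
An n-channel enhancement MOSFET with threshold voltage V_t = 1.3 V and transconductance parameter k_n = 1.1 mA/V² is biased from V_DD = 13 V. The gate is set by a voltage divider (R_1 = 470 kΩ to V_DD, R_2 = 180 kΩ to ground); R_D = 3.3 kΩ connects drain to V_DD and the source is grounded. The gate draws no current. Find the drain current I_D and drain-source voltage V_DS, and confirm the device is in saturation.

I_D ≈ 2.9 mA, V_DS ≈ 3.4 V

V_G = V_DD·R_2/(R_1+R_2) = 13×180/650 = 3.6 V. With the source grounded, V_GS = V_G = 3.6 V.
Assume saturation: I_D = (k_n/2)(V_GS − V_t)² = (1.1/2)×(3.6 − 1.3)² = 0.55×2.3² = 2.91 mA.
V_DS = V_DD − I_D·R_D = 13 − 2.91×3.3 = 3.4 V.
Saturation requires V_DS ≥ V_GS − V_t = 2.3 V; 3.4 ≥ 2.3 ✓.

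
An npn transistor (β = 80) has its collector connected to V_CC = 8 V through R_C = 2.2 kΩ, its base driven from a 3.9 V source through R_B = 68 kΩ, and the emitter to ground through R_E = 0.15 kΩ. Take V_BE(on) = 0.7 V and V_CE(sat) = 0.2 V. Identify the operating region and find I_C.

Assume active. Base-emitter loop: I_B = (V_BB − V_BE)/(R_B + (β+1)R_E) = (3.9 − 0.7)/(68 + 81×0.15) = 0.0399 mA.
I_C = β·I_B = 80×0.0399 = 3.19 mA.
V_CE = V_CC − I_C·R_C − I_E·R_E = 8 − 3.19×2.2 − 3.23×0.15 = 0.488 V > V_CE(sat), so the active-region assumption holds.

active; I_C ≈ 3.2 mA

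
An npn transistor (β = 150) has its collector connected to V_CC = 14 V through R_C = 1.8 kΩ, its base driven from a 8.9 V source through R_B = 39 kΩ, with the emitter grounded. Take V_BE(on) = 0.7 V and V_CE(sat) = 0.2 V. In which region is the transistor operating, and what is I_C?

saturation; I_C ≈ 7.7 mA

Assume active: I_B = (8.9 − 0.7)/39 = 0.21 mA, giving I_C = β·I_B = 31.5 mA.
But then V_CE = 14 − 31.5×1.8 = -42.8 V < V_CE(sat) = 0.2 V — impossible in the active region.
So the transistor is saturated. With V_CE = 0.2 V, I_C = (V_CC − 0.2)/R_C = 13.8/1.8 = 7.67 mA.
Check: β·I_B = 31.5 mA > I_C = 7.67 mA, confirming saturation.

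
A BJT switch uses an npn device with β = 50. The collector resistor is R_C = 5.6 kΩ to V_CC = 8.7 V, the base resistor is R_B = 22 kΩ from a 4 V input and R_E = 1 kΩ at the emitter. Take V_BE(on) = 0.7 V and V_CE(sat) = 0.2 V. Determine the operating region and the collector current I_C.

saturation; I_C ≈ 1.3 mA

Assume active: I_B = (4 − 0.7)/(22 + 51×1) = 0.0452 mA, I_C = β·I_B = 2.26 mA.
Then V_CE = 8.7 − 2.26×5.6 − 2.31×1 = -6.26 V < 0.2 V — the active assumption fails.
Re-solve with V_CE = 0.2 V. KCL at the emitter: V_E/R_E = (V_BB−0.7−V_E)/R_B + (V_CC−0.2−V_E)/R_C, giving V_E = 1.36 V.
I_C = (V_CC − 0.2 − V_E)/R_C = (8.5 − 1.36)/5.6 = 1.27 mA.
Check: I_B = (3.3 − 1.36)/22 = 0.0881 mA, and β·I_B = 4.4 mA > I_C, confirming saturation.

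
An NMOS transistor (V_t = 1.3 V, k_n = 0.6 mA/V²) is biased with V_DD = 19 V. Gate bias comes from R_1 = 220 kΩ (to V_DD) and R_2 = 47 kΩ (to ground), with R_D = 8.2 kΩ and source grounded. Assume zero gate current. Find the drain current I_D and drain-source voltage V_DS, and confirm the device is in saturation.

I_D ≈ 1.3 mA, V_DS ≈ 8.7 V

V_G = V_DD·R_2/(R_1+R_2) = 19×47/267 = 3.34 V. With the source grounded, V_GS = V_G = 3.34 V.
Assume saturation: I_D = (k_n/2)(V_GS − V_t)² = (0.6/2)×(3.34 − 1.3)² = 0.3×2.04² = 1.25 mA.
V_DS = V_DD − I_D·R_D = 19 − 1.25×8.2 = 8.72 V.
Saturation requires V_DS ≥ V_GS − V_t = 2.04 V; 8.72 ≥ 2.04 ✓.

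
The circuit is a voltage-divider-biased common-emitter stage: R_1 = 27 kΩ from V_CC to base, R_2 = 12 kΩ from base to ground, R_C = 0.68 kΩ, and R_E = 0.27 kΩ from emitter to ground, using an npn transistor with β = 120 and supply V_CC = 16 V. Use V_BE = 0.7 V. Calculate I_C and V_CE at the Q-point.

I_C ≈ 12 mA, V_CE ≈ 4.2 V

Thevenize the base divider: V_Th = V_CC·R_2/(R_1+R_2) = 16×12/39 = 4.92 V, R_Th = R_1‖R_2 = 8.31 kΩ.
Base-emitter loop: V_Th = I_B·R_Th + V_BE + (β+1)I_B·R_E, so I_B = (4.92 − 0.7) / (8.31 + 121×0.27) = 0.103 mA.
I_C = β·I_B = 120×0.103 = 12.4 mA, and I_E = (β+1)I_B = 12.5 mA.
V_CE = V_CC − I_C·R_C − I_E·R_E = 16 − 12.4×0.68 − 12.5×0.27 = 4.22 V.
V_CE = 4.22 V > 0.2 V confirms active-region operation.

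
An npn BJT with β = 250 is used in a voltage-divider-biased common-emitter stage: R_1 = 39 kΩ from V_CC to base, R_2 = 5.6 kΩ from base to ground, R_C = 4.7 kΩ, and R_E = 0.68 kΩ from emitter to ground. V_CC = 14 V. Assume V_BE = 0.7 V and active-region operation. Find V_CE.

Thevenize the base divider: V_Th = V_CC·R_2/(R_1+R_2) = 14×5.6/44.6 = 1.76 V, R_Th = R_1‖R_2 = 4.9 kΩ.
Base-emitter loop: V_Th = I_B·R_Th + V_BE + (β+1)I_B·R_E, so I_B = (1.76 − 0.7) / (4.9 + 251×0.68) = 0.00602 mA.
I_C = β·I_B = 250×0.00602 = 1.51 mA, and I_E = (β+1)I_B = 1.51 mA.
V_CE = V_CC − I_C·R_C − I_E·R_E = 14 − 1.51×4.7 − 1.51×0.68 = 5.89 V.
V_CE = 5.89 V > 0.2 V confirms active-region operation.

V_CE ≈ 5.9 V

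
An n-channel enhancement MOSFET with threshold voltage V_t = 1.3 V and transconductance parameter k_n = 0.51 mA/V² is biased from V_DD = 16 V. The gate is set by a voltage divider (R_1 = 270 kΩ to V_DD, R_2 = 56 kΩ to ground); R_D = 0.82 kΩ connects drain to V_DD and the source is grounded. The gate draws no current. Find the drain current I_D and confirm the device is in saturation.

I_D ≈ 0.54 mA

V_G = V_DD·R_2/(R_1+R_2) = 16×56/326 = 2.75 V. With the source grounded, V_GS = V_G = 2.75 V.
Assume saturation: I_D = (k_n/2)(V_GS − V_t)² = (0.51/2)×(2.75 − 1.3)² = 0.255×1.45² = 0.535 mA.
V_DS = V_DD − I_D·R_D = 16 − 0.535×0.82 = 15.6 V.
Saturation requires V_DS ≥ V_GS − V_t = 1.45 V; 15.6 ≥ 1.45 ✓.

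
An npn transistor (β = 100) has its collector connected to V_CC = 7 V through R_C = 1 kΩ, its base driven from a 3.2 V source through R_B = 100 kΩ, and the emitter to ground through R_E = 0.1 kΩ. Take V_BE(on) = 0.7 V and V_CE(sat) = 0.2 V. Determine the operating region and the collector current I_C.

active; I_C ≈ 2.3 mA

Assume active. Base-emitter loop: I_B = (V_BB − V_BE)/(R_B + (β+1)R_E) = (3.2 − 0.7)/(100 + 101×0.1) = 0.0227 mA.
I_C = β·I_B = 100×0.0227 = 2.27 mA.
V_CE = V_CC − I_C·R_C − I_E·R_E = 7 − 2.27×1 − 2.29×0.1 = 4.5 V > V_CE(sat), so the active-region assumption holds.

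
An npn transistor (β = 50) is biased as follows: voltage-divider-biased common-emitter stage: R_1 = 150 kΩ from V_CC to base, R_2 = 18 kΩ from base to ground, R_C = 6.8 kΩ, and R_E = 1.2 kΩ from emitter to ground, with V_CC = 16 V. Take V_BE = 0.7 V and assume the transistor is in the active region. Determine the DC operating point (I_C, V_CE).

I_C ≈ 0.66 mA, V_CE ≈ 11 V

Thevenize the base divider: V_Th = V_CC·R_2/(R_1+R_2) = 16×18/168 = 1.71 V, R_Th = R_1‖R_2 = 16.1 kΩ.
Base-emitter loop: V_Th = I_B·R_Th + V_BE + (β+1)I_B·R_E, so I_B = (1.71 − 0.7) / (16.1 + 51×1.2) = 0.0131 mA.
I_C = β·I_B = 50×0.0131 = 0.656 mA, and I_E = (β+1)I_B = 0.669 mA.
V_CE = V_CC − I_C·R_C − I_E·R_E = 16 − 0.656×6.8 − 0.669×1.2 = 10.7 V.
V_CE = 10.7 V > 0.2 V confirms active-region operation.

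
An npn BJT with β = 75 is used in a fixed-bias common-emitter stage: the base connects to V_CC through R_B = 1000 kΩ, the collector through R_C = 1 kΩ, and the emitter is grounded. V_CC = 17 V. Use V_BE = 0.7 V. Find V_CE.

Base loop: V_CC = I_B·R_B + V_BE, so I_B = (17 − 0.7)/1000 kΩ = 0.0163 mA.
In the active region I_C = β·I_B = 75 × 0.0163 = 1.22 mA.
Collector loop: V_CE = V_CC − I_C·R_C = 17 − 1.22×1 = 15.8 V.
Since V_CE = 15.8 V > V_CE(sat) ≈ 0.2 V, the transistor is in the active region as assumed.

V_CE ≈ 16 V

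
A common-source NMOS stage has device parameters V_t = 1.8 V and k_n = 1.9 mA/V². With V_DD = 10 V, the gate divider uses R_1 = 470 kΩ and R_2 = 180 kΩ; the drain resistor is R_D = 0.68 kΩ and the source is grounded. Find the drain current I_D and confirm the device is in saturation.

V_G = V_DD·R_2/(R_1+R_2) = 10×180/650 = 2.77 V. With the source grounded, V_GS = V_G = 2.77 V.
Assume saturation: I_D = (k_n/2)(V_GS − V_t)² = (1.9/2)×(2.77 − 1.8)² = 0.95×0.969² = 0.892 mA.
V_DS = V_DD − I_D·R_D = 10 − 0.892×0.68 = 9.39 V.
Saturation requires V_DS ≥ V_GS − V_t = 0.969 V; 9.39 ≥ 0.969 ✓.

I_D ≈ 0.89 mA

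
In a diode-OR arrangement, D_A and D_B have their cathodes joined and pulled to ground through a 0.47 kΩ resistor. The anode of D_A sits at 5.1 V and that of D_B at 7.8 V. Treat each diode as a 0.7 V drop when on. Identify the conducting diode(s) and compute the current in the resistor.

Only D_B conducts; I_R ≈ 15 mA

Assume both conduct. Then node N would need to be at both 5.1−0.7 = 4.4 V and 7.8−0.7 = 7.1 V, which is impossible.
Assume only D_B conducts: V_N = 7.8 − 0.7 = 7.1 V, so I_R = 7.1/0.47 = 15.1 mA.
Check D_A: its anode-to-cathode voltage is 5.1 − 7.1 = -2 V < 0.7 V, so it is off. The assumption is consistent.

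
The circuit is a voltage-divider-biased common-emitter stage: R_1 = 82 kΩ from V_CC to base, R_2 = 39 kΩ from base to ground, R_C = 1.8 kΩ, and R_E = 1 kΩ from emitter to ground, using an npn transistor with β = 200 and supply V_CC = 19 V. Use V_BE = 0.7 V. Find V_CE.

V_CE ≈ 5.6 V

Thevenize the base divider: V_Th = V_CC·R_2/(R_1+R_2) = 19×39/121 = 6.12 V, R_Th = R_1‖R_2 = 26.4 kΩ.
Base-emitter loop: V_Th = I_B·R_Th + V_BE + (β+1)I_B·R_E, so I_B = (6.12 − 0.7) / (26.4 + 201×1) = 0.0238 mA.
I_C = β·I_B = 200×0.0238 = 4.77 mA, and I_E = (β+1)I_B = 4.79 mA.
V_CE = V_CC − I_C·R_C − I_E·R_E = 19 − 4.77×1.8 − 4.79×1 = 5.62 V.
V_CE = 5.62 V > 0.2 V confirms active-region operation.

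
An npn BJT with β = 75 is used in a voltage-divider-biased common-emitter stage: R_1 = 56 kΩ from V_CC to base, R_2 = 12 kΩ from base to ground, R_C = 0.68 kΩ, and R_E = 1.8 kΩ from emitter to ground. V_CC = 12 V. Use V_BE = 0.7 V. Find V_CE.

V_CE ≈ 10 V

Thevenize the base divider: V_Th = V_CC·R_2/(R_1+R_2) = 12×12/68 = 2.12 V, R_Th = R_1‖R_2 = 9.88 kΩ.
Base-emitter loop: V_Th = I_B·R_Th + V_BE + (β+1)I_B·R_E, so I_B = (2.12 − 0.7) / (9.88 + 76×1.8) = 0.00966 mA.
I_C = β·I_B = 75×0.00966 = 0.725 mA, and I_E = (β+1)I_B = 0.735 mA.
V_CE = V_CC − I_C·R_C − I_E·R_E = 12 − 0.725×0.68 − 0.735×1.8 = 10.2 V.
V_CE = 10.2 V > 0.2 V confirms active-region operation.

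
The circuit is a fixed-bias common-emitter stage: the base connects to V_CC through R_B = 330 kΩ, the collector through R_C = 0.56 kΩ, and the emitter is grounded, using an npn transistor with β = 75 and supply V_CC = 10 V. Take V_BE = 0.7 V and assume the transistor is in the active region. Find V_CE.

Base loop: V_CC = I_B·R_B + V_BE, so I_B = (10 − 0.7)/330 kΩ = 0.0282 mA.
In the active region I_C = β·I_B = 75 × 0.0282 = 2.11 mA.
Collector loop: V_CE = V_CC − I_C·R_C = 10 − 2.11×0.56 = 8.82 V.
Since V_CE = 8.82 V > V_CE(sat) ≈ 0.2 V, the transistor is in the active region as assumed.

V_CE ≈ 8.8 V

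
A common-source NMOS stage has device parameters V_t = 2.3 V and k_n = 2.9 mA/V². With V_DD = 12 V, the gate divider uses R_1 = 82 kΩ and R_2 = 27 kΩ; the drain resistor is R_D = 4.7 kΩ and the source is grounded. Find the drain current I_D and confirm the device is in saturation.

I_D ≈ 0.66 mA

V_G = V_DD·R_2/(R_1+R_2) = 12×27/109 = 2.97 V. With the source grounded, V_GS = V_G = 2.97 V.
Assume saturation: I_D = (k_n/2)(V_GS − V_t)² = (2.9/2)×(2.97 − 2.3)² = 1.45×0.672² = 0.656 mA.
V_DS = V_DD − I_D·R_D = 12 − 0.656×4.7 = 8.92 V.
Saturation requires V_DS ≥ V_GS − V_t = 0.672 V; 8.92 ≥ 0.672 ✓.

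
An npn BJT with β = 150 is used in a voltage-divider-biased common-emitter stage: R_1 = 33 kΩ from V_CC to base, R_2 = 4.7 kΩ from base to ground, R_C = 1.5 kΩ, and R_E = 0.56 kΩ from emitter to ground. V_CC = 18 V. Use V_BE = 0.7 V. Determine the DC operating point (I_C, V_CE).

I_C ≈ 2.6 mA, V_CE ≈ 13 V

Thevenize the base divider: V_Th = V_CC·R_2/(R_1+R_2) = 18×4.7/37.7 = 2.24 V, R_Th = R_1‖R_2 = 4.11 kΩ.
Base-emitter loop: V_Th = I_B·R_Th + V_BE + (β+1)I_B·R_E, so I_B = (2.24 − 0.7) / (4.11 + 151×0.56) = 0.0174 mA.
I_C = β·I_B = 150×0.0174 = 2.61 mA, and I_E = (β+1)I_B = 2.63 mA.
V_CE = V_CC − I_C·R_C − I_E·R_E = 18 − 2.61×1.5 − 2.63×0.56 = 12.6 V.
V_CE = 12.6 V > 0.2 V confirms active-region operation.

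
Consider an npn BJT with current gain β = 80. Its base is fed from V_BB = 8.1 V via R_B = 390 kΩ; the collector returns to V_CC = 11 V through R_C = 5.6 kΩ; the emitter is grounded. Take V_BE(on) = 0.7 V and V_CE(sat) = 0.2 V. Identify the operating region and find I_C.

Assume active. Base-emitter loop: I_B = (V_BB − V_BE)/R_B = (8.1 − 0.7)/390 = 0.019 mA.
I_C = β·I_B = 80×0.019 = 1.52 mA.
V_CE = V_CC − I_C·R_C = 11 − 1.52×5.6 = 2.5 V > V_CE(sat), so the active-region assumption holds.

active; I_C ≈ 1.5 mA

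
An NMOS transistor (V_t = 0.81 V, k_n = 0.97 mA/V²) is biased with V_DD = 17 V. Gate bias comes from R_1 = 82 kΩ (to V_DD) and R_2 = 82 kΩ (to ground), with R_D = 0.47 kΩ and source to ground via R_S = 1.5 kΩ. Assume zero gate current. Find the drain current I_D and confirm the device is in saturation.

V_G = V_DD·R_2/(R_1+R_2) = 17×82/164 = 8.5 V.
Assume saturation: I_D = (k_n/2)(V_GS − V_t)² with V_GS = V_G − I_D·R_S = 8.5 − 1.5·I_D.
Substituting gives 1.09·I_D² − 12.2·I_D + 28.7 = 0, with roots I_D = 3.37 or 7.8 mA.
The root I_D = 7.8 mA gives V_GS = -3.2 V ≤ V_t, so take I_D = 3.37 mA.
Then V_GS = 3.45 V and V_DS = V_DD − I_D(R_D+R_S) = 17 − 3.37×1.97 = 10.4 V.
Saturation requires V_DS ≥ V_GS − V_t = 2.64 V; 10.4 ≥ 2.64 ✓.

I_D ≈ 3.4 mA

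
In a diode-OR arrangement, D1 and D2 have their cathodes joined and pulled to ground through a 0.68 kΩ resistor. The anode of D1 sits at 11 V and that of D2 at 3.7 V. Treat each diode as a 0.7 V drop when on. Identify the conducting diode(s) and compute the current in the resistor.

Assume both conduct. Then node N would need to be at both 11−0.7 = 10.3 V and 3.7−0.7 = 3 V, which is impossible.
Assume only D1 conducts: V_N = 11 − 0.7 = 10.3 V, so I_R = 10.3/0.68 = 15.1 mA.
Check D2: its anode-to-cathode voltage is 3.7 − 10.3 = -6.6 V < 0.7 V, so it is off. The assumption is consistent.

Only D1 conducts; I_R ≈ 15 mA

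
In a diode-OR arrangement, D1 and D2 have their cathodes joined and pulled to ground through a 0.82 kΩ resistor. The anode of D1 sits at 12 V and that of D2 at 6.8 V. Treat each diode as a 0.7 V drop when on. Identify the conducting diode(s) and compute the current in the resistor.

Only D1 conducts; I_R ≈ 14 mA

Assume both conduct. Then node N would need to be at both 12−0.7 = 11.3 V and 6.8−0.7 = 6.1 V, which is impossible.
Assume only D1 conducts: V_N = 12 − 0.7 = 11.3 V, so I_R = 11.3/0.82 = 13.8 mA.
Check D2: its anode-to-cathode voltage is 6.8 − 11.3 = -4.5 V < 0.7 V, so it is off. The assumption is consistent.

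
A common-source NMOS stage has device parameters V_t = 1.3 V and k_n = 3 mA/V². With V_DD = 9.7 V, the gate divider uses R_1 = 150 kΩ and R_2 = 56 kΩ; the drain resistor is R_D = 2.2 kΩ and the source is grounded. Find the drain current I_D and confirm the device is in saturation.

V_G = V_DD·R_2/(R_1+R_2) = 9.7×56/206 = 2.64 V. With the source grounded, V_GS = V_G = 2.64 V.
Assume saturation: I_D = (k_n/2)(V_GS − V_t)² = (3/2)×(2.64 − 1.3)² = 1.5×1.34² = 2.68 mA.
V_DS = V_DD − I_D·R_D = 9.7 − 2.68×2.2 = 3.8 V.
Saturation requires V_DS ≥ V_GS − V_t = 1.34 V; 3.8 ≥ 1.34 ✓.

I_D ≈ 2.7 mA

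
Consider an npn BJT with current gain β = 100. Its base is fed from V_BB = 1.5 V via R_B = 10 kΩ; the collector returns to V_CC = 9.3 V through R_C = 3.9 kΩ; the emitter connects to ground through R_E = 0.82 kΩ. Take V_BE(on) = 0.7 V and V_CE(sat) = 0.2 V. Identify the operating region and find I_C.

Assume active. Base-emitter loop: I_B = (V_BB − V_BE)/(R_B + (β+1)R_E) = (1.5 − 0.7)/(10 + 101×0.82) = 0.00862 mA.
I_C = β·I_B = 100×0.00862 = 0.862 mA.
V_CE = V_CC − I_C·R_C − I_E·R_E = 9.3 − 0.862×3.9 − 0.871×0.82 = 5.22 V > V_CE(sat), so the active-region assumption holds.

active; I_C ≈ 0.86 mA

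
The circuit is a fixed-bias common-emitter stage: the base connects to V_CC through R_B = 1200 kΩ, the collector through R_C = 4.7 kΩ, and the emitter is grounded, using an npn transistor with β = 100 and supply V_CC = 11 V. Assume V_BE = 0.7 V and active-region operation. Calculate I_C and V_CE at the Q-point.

I_C ≈ 0.86 mA, V_CE ≈ 7 V

Base loop: V_CC = I_B·R_B + V_BE, so I_B = (11 − 0.7)/1200 kΩ = 0.00858 mA.
In the active region I_C = β·I_B = 100 × 0.00858 = 0.858 mA.
Collector loop: V_CE = V_CC − I_C·R_C = 11 − 0.858×4.7 = 6.97 V.
Since V_CE = 6.97 V > V_CE(sat) ≈ 0.2 V, the transistor is in the active region as assumed.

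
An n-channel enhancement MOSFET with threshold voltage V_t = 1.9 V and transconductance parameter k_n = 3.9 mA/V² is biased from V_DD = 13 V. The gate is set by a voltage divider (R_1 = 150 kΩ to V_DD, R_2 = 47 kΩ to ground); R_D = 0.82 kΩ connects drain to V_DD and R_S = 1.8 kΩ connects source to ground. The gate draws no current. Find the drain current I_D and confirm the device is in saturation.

I_D ≈ 0.41 mA

V_G = V_DD·R_2/(R_1+R_2) = 13×47/197 = 3.1 V.
Assume saturation: I_D = (k_n/2)(V_GS − V_t)² with V_GS = V_G − I_D·R_S = 3.1 − 1.8·I_D.
Substituting gives 6.32·I_D² − 9.43·I_D + 2.82 = 0, with roots I_D = 0.412 or 1.08 mA.
The root I_D = 1.08 mA gives V_GS = 1.16 V ≤ V_t, so take I_D = 0.412 mA.
Then V_GS = 2.36 V and V_DS = V_DD − I_D(R_D+R_S) = 13 − 0.412×2.62 = 11.9 V.
Saturation requires V_DS ≥ V_GS − V_t = 0.46 V; 11.9 ≥ 0.46 ✓.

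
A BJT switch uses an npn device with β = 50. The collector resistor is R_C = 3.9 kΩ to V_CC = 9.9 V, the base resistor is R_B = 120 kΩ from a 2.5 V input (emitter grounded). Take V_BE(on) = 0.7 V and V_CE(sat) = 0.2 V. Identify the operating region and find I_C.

Assume active. Base-emitter loop: I_B = (V_BB − V_BE)/R_B = (2.5 − 0.7)/120 = 0.015 mA.
I_C = β·I_B = 50×0.015 = 0.75 mA.
V_CE = V_CC − I_C·R_C = 9.9 − 0.75×3.9 = 6.97 V > V_CE(sat), so the active-region assumption holds.

active; I_C ≈ 0.75 mA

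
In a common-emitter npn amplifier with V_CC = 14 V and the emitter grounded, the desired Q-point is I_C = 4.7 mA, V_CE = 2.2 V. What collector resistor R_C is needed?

R_C ≈ 2.5 kΩ

Collector loop: V_CC = I_C·R_C + V_CE.
R_C = (V_CC − V_CE)/I_C = (14 − 2.2)/4.7 = 2.51 kΩ.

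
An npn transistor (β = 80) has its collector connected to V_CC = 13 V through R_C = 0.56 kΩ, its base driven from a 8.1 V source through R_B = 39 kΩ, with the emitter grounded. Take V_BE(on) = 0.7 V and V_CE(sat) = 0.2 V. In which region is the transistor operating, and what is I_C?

active; I_C ≈ 15 mA

Assume active. Base-emitter loop: I_B = (V_BB − V_BE)/R_B = (8.1 − 0.7)/39 = 0.19 mA.
I_C = β·I_B = 80×0.19 = 15.2 mA.
V_CE = V_CC − I_C·R_C = 13 − 15.2×0.56 = 4.5 V > V_CE(sat), so the active-region assumption holds.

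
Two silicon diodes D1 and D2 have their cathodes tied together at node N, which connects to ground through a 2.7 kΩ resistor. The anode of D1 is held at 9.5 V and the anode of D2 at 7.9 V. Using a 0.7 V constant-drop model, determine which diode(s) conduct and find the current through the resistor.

Assume both conduct. Then node N would need to be at both 9.5−0.7 = 8.8 V and 7.9−0.7 = 7.2 V, which is impossible.
Assume only D1 conducts: V_N = 9.5 − 0.7 = 8.8 V, so I_R = 8.8/2.7 = 3.26 mA.
Check D2: its anode-to-cathode voltage is 7.9 − 8.8 = -0.9 V < 0.7 V, so it is off. The assumption is consistent.

Only D1 conducts; I_R ≈ 3.3 mA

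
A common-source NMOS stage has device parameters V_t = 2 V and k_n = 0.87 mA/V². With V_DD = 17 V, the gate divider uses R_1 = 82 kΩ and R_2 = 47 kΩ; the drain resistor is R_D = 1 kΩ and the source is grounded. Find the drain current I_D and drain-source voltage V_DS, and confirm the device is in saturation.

I_D ≈ 7.7 mA, V_DS ≈ 9.3 V

V_G = V_DD·R_2/(R_1+R_2) = 17×47/129 = 6.19 V. With the source grounded, V_GS = V_G = 6.19 V.
Assume saturation: I_D = (k_n/2)(V_GS − V_t)² = (0.87/2)×(6.19 − 2)² = 0.435×4.19² = 7.65 mA.
V_DS = V_DD − I_D·R_D = 17 − 7.65×1 = 9.35 V.
Saturation requires V_DS ≥ V_GS − V_t = 4.19 V; 9.35 ≥ 4.19 ✓.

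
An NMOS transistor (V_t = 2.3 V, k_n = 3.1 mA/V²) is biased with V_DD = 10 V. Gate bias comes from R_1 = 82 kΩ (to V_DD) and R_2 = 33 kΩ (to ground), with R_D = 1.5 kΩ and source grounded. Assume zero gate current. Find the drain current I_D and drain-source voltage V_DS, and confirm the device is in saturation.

V_G = V_DD·R_2/(R_1+R_2) = 10×33/115 = 2.87 V. With the source grounded, V_GS = V_G = 2.87 V.
Assume saturation: I_D = (k_n/2)(V_GS − V_t)² = (3.1/2)×(2.87 − 2.3)² = 1.55×0.57² = 0.503 mA.
V_DS = V_DD − I_D·R_D = 10 − 0.503×1.5 = 9.25 V.
Saturation requires V_DS ≥ V_GS − V_t = 0.57 V; 9.25 ≥ 0.57 ✓.

I_D ≈ 0.5 mA, V_DS ≈ 9.2 V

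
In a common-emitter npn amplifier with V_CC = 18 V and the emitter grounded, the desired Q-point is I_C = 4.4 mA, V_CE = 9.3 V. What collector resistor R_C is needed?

Collector loop: V_CC = I_C·R_C + V_CE.
R_C = (V_CC − V_CE)/I_C = (18 − 9.3)/4.4 = 1.98 kΩ.

R_C ≈ 2 kΩ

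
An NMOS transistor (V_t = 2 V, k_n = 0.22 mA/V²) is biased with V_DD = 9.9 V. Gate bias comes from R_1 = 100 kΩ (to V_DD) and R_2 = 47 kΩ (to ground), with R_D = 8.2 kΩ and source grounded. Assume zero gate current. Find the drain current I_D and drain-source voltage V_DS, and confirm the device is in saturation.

V_G = V_DD·R_2/(R_1+R_2) = 9.9×47/147 = 3.17 V. With the source grounded, V_GS = V_G = 3.17 V.
Assume saturation: I_D = (k_n/2)(V_GS − V_t)² = (0.22/2)×(3.17 − 2)² = 0.11×1.17² = 0.149 mA.
V_DS = V_DD − I_D·R_D = 9.9 − 0.149×8.2 = 8.68 V.
Saturation requires V_DS ≥ V_GS − V_t = 1.17 V; 8.68 ≥ 1.17 ✓.

I_D ≈ 0.15 mA, V_DS ≈ 8.7 V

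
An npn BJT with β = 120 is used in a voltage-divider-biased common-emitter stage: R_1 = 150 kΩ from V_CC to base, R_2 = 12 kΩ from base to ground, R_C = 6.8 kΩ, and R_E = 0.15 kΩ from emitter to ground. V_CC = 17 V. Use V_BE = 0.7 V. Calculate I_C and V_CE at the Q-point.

I_C ≈ 2.3 mA, V_CE ≈ 1.1 V

Thevenize the base divider: V_Th = V_CC·R_2/(R_1+R_2) = 17×12/162 = 1.26 V, R_Th = R_1‖R_2 = 11.1 kΩ.
Base-emitter loop: V_Th = I_B·R_Th + V_BE + (β+1)I_B·R_E, so I_B = (1.26 − 0.7) / (11.1 + 121×0.15) = 0.0191 mA.
I_C = β·I_B = 120×0.0191 = 2.29 mA, and I_E = (β+1)I_B = 2.31 mA.
V_CE = V_CC − I_C·R_C − I_E·R_E = 17 − 2.29×6.8 − 2.31×0.15 = 1.06 V.
V_CE = 1.06 V > 0.2 V confirms active-region operation.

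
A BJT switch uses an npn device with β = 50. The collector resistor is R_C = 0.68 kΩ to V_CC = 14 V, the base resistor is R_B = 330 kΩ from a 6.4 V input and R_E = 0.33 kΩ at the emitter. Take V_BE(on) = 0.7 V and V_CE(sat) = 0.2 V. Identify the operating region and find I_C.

active; I_C ≈ 0.82 mA

Assume active. Base-emitter loop: I_B = (V_BB − V_BE)/(R_B + (β+1)R_E) = (6.4 − 0.7)/(330 + 51×0.33) = 0.0164 mA.
I_C = β·I_B = 50×0.0164 = 0.822 mA.
V_CE = V_CC − I_C·R_C − I_E·R_E = 14 − 0.822×0.68 − 0.838×0.33 = 13.2 V > V_CE(sat), so the active-region assumption holds.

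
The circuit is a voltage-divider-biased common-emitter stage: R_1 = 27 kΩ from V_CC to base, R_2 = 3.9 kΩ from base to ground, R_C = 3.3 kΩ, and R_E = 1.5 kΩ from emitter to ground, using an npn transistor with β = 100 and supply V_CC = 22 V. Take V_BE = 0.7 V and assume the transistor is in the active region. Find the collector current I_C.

I_C ≈ 1.3 mA

Thevenize the base divider: V_Th = V_CC·R_2/(R_1+R_2) = 22×3.9/30.9 = 2.78 V, R_Th = R_1‖R_2 = 3.41 kΩ.
Base-emitter loop: V_Th = I_B·R_Th + V_BE + (β+1)I_B·R_E, so I_B = (2.78 − 0.7) / (3.41 + 101×1.5) = 0.0134 mA.
I_C = β·I_B = 100×0.0134 = 1.34 mA, and I_E = (β+1)I_B = 1.35 mA.
V_CE = V_CC − I_C·R_C − I_E·R_E = 22 − 1.34×3.3 − 1.35×1.5 = 15.5 V.
V_CE = 15.5 V > 0.2 V confirms active-region operation.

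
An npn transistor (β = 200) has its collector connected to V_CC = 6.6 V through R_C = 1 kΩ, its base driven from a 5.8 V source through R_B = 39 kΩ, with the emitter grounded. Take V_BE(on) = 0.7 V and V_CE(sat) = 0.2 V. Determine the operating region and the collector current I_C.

saturation; I_C ≈ 6.4 mA

Assume active: I_B = (5.8 − 0.7)/39 = 0.131 mA, giving I_C = β·I_B = 26.2 mA.
But then V_CE = 6.6 − 26.2×1 = -19.6 V < V_CE(sat) = 0.2 V — impossible in the active region.
So the transistor is saturated. With V_CE = 0.2 V, I_C = (V_CC − 0.2)/R_C = 6.4/1 = 6.4 mA.
Check: β·I_B = 26.2 mA > I_C = 6.4 mA, confirming saturation.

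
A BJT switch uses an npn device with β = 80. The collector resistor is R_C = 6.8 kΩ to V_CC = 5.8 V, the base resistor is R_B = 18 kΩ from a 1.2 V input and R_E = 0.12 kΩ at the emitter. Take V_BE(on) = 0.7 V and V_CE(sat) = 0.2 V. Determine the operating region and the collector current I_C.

Assume active: I_B = (1.2 − 0.7)/(18 + 81×0.12) = 0.018 mA, I_C = β·I_B = 1.44 mA.
Then V_CE = 5.8 − 1.44×6.8 − 1.46×0.12 = -4.19 V < 0.2 V — the active assumption fails.
Re-solve with V_CE = 0.2 V. KCL at the emitter: V_E/R_E = (V_BB−0.7−V_E)/R_B + (V_CC−0.2−V_E)/R_C, giving V_E = 0.0997 V.
I_C = (V_CC − 0.2 − V_E)/R_C = (5.6 − 0.0997)/6.8 = 0.809 mA.
Check: I_B = (0.5 − 0.0997)/18 = 0.0222 mA, and β·I_B = 1.78 mA > I_C, confirming saturation.

saturation; I_C ≈ 0.81 mA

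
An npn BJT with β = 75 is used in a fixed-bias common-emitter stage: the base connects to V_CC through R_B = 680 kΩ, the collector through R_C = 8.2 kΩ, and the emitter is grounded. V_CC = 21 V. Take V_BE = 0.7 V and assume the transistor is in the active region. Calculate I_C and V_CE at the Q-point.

I_C ≈ 2.2 mA, V_CE ≈ 2.6 V

Base loop: V_CC = I_B·R_B + V_BE, so I_B = (21 − 0.7)/680 kΩ = 0.0299 mA.
In the active region I_C = β·I_B = 75 × 0.0299 = 2.24 mA.
Collector loop: V_CE = V_CC − I_C·R_C = 21 − 2.24×8.2 = 2.64 V.
Since V_CE = 2.64 V > V_CE(sat) ≈ 0.2 V, the transistor is in the active region as assumed.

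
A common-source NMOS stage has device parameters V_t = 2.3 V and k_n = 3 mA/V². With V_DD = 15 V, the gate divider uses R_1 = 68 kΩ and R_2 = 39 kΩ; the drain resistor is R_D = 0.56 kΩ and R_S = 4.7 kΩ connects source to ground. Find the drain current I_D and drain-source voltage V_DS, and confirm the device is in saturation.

V_G = V_DD·R_2/(R_1+R_2) = 15×39/107 = 5.47 V.
Assume saturation: I_D = (k_n/2)(V_GS − V_t)² with V_GS = V_G − I_D·R_S = 5.47 − 4.7·I_D.
Substituting gives 33.1·I_D² − 45.7·I_D + 15 = 0, with roots I_D = 0.546 or 0.832 mA.
The root I_D = 0.832 mA gives V_GS = 1.56 V ≤ V_t, so take I_D = 0.546 mA.
Then V_GS = 2.9 V and V_DS = V_DD − I_D(R_D+R_S) = 15 − 0.546×5.26 = 12.1 V.
Saturation requires V_DS ≥ V_GS − V_t = 0.603 V; 12.1 ≥ 0.603 ✓.

I_D ≈ 0.55 mA, V_DS ≈ 12 V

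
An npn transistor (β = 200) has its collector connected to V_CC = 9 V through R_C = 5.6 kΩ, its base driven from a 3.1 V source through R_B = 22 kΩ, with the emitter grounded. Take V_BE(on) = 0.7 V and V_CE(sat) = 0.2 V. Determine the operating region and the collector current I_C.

saturation; I_C ≈ 1.6 mA

Assume active: I_B = (3.1 − 0.7)/22 = 0.109 mA, giving I_C = β·I_B = 21.8 mA.
But then V_CE = 9 − 21.8×5.6 = -113 V < V_CE(sat) = 0.2 V — impossible in the active region.
So the transistor is saturated. With V_CE = 0.2 V, I_C = (V_CC − 0.2)/R_C = 8.8/5.6 = 1.57 mA.
Check: β·I_B = 21.8 mA > I_C = 1.57 mA, confirming saturation.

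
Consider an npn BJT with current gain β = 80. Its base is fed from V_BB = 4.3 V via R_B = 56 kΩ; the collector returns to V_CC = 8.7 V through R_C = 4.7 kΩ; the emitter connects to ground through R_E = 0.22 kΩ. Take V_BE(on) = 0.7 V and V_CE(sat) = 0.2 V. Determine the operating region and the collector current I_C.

saturation; I_C ≈ 1.7 mA

Assume active: I_B = (4.3 − 0.7)/(56 + 81×0.22) = 0.0488 mA, I_C = β·I_B = 3.9 mA.
Then V_CE = 8.7 − 3.9×4.7 − 3.95×0.22 = -10.5 V < 0.2 V — the active assumption fails.
Re-solve with V_CE = 0.2 V. KCL at the emitter: V_E/R_E = (V_BB−0.7−V_E)/R_B + (V_CC−0.2−V_E)/R_C, giving V_E = 0.392 V.
I_C = (V_CC − 0.2 − V_E)/R_C = (8.5 − 0.392)/4.7 = 1.73 mA.
Check: I_B = (3.6 − 0.392)/56 = 0.0573 mA, and β·I_B = 4.58 mA > I_C, confirming saturation.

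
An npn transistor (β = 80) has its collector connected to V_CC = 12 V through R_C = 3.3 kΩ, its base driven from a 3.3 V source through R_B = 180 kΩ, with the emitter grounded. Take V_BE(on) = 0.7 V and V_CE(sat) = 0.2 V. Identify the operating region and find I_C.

active; I_C ≈ 1.2 mA

Assume active. Base-emitter loop: I_B = (V_BB − V_BE)/R_B = (3.3 − 0.7)/180 = 0.0144 mA.
I_C = β·I_B = 80×0.0144 = 1.16 mA.
V_CE = V_CC − I_C·R_C = 12 − 1.16×3.3 = 8.19 V > V_CE(sat), so the active-region assumption holds.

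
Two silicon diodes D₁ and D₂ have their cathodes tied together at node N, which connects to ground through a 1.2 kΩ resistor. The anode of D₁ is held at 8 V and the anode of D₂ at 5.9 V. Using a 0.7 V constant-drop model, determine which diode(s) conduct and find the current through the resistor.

Assume both conduct. Then node N would need to be at both 8−0.7 = 7.3 V and 5.9−0.7 = 5.2 V, which is impossible.
Assume only D₁ conducts: V_N = 8 − 0.7 = 7.3 V, so I_R = 7.3/1.2 = 6.08 mA.
Check D₂: its anode-to-cathode voltage is 5.9 − 7.3 = -1.4 V < 0.7 V, so it is off. The assumption is consistent.

Only D₁ conducts; I_R ≈ 6.1 mA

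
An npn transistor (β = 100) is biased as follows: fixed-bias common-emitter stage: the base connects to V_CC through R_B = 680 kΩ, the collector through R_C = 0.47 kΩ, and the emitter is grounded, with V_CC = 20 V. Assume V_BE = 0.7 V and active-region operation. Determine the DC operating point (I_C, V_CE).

I_C ≈ 2.8 mA, V_CE ≈ 19 V

Base loop: V_CC = I_B·R_B + V_BE, so I_B = (20 − 0.7)/680 kΩ = 0.0284 mA.
In the active region I_C = β·I_B = 100 × 0.0284 = 2.84 mA.
Collector loop: V_CE = V_CC − I_C·R_C = 20 − 2.84×0.47 = 18.7 V.
Since V_CE = 18.7 V > V_CE(sat) ≈ 0.2 V, the transistor is in the active region as assumed.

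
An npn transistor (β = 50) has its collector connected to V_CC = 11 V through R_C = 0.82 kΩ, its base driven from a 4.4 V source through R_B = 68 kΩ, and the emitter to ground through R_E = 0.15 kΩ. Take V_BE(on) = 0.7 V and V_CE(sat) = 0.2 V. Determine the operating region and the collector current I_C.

Assume active. Base-emitter loop: I_B = (V_BB − V_BE)/(R_B + (β+1)R_E) = (4.4 − 0.7)/(68 + 51×0.15) = 0.0489 mA.
I_C = β·I_B = 50×0.0489 = 2.45 mA.
V_CE = V_CC − I_C·R_C − I_E·R_E = 11 − 2.45×0.82 − 2.49×0.15 = 8.62 V > V_CE(sat), so the active-region assumption holds.

active; I_C ≈ 2.4 mA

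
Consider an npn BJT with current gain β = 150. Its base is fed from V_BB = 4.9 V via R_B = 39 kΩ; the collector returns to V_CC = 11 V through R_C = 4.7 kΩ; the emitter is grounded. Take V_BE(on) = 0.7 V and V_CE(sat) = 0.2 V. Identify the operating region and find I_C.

Assume active: I_B = (4.9 − 0.7)/39 = 0.108 mA, giving I_C = β·I_B = 16.2 mA.
But then V_CE = 11 − 16.2×4.7 = -64.9 V < V_CE(sat) = 0.2 V — impossible in the active region.
So the transistor is saturated. With V_CE = 0.2 V, I_C = (V_CC − 0.2)/R_C = 10.8/4.7 = 2.3 mA.
Check: β·I_B = 16.2 mA > I_C = 2.3 mA, confirming saturation.

saturation; I_C ≈ 2.3 mA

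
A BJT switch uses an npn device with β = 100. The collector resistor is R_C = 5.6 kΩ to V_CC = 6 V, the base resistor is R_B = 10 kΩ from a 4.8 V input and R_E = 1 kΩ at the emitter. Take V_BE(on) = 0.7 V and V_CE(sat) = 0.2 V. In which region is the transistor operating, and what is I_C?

saturation; I_C ≈ 0.83 mA

Assume active: I_B = (4.8 − 0.7)/(10 + 101×1) = 0.0369 mA, I_C = β·I_B = 3.69 mA.
Then V_CE = 6 − 3.69×5.6 − 3.73×1 = -18.4 V < 0.2 V — the active assumption fails.
Re-solve with V_CE = 0.2 V. KCL at the emitter: V_E/R_E = (V_BB−0.7−V_E)/R_B + (V_CC−0.2−V_E)/R_C, giving V_E = 1.13 V.
I_C = (V_CC − 0.2 − V_E)/R_C = (5.8 − 1.13)/5.6 = 0.834 mA.
Check: I_B = (4.1 − 1.13)/10 = 0.297 mA, and β·I_B = 29.7 mA > I_C, confirming saturation.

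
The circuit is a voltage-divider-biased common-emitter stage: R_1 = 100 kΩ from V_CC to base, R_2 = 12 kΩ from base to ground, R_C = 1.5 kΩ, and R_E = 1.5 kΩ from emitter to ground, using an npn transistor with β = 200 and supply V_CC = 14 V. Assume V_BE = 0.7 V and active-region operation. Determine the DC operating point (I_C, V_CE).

Thevenize the base divider: V_Th = V_CC·R_2/(R_1+R_2) = 14×12/112 = 1.5 V, R_Th = R_1‖R_2 = 10.7 kΩ.
Base-emitter loop: V_Th = I_B·R_Th + V_BE + (β+1)I_B·R_E, so I_B = (1.5 − 0.7) / (10.7 + 201×1.5) = 0.00256 mA.
I_C = β·I_B = 200×0.00256 = 0.512 mA, and I_E = (β+1)I_B = 0.515 mA.
V_CE = V_CC − I_C·R_C − I_E·R_E = 14 − 0.512×1.5 − 0.515×1.5 = 12.5 V.
V_CE = 12.5 V > 0.2 V confirms active-region operation.

I_C ≈ 0.51 mA, V_CE ≈ 12 V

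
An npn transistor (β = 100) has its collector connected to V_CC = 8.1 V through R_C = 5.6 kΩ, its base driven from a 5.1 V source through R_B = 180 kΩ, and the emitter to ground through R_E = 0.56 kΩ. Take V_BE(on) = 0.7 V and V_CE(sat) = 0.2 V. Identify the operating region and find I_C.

Assume active: I_B = (5.1 − 0.7)/(180 + 101×0.56) = 0.0186 mA, I_C = β·I_B = 1.86 mA.
Then V_CE = 8.1 − 1.86×5.6 − 1.88×0.56 = -3.37 V < 0.2 V — the active assumption fails.
Re-solve with V_CE = 0.2 V. KCL at the emitter: V_E/R_E = (V_BB−0.7−V_E)/R_B + (V_CC−0.2−V_E)/R_C, giving V_E = 0.729 V.
I_C = (V_CC − 0.2 − V_E)/R_C = (7.9 − 0.729)/5.6 = 1.28 mA.
Check: I_B = (4.4 − 0.729)/180 = 0.0204 mA, and β·I_B = 2.04 mA > I_C, confirming saturation.

saturation; I_C ≈ 1.3 mA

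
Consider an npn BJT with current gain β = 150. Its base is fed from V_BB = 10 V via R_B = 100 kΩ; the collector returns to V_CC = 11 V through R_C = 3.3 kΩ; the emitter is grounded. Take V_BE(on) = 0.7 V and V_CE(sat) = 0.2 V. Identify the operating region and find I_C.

saturation; I_C ≈ 3.3 mA

Assume active: I_B = (10 − 0.7)/100 = 0.093 mA, giving I_C = β·I_B = 14 mA.
But then V_CE = 11 − 14×3.3 = -35 V < V_CE(sat) = 0.2 V — impossible in the active region.
So the transistor is saturated. With V_CE = 0.2 V, I_C = (V_CC − 0.2)/R_C = 10.8/3.3 = 3.27 mA.
Check: β·I_B = 14 mA > I_C = 3.27 mA, confirming saturation.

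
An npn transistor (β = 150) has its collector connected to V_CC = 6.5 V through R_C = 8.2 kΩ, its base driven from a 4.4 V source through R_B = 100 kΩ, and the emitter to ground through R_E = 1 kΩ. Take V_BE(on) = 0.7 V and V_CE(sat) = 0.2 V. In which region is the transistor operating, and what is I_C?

saturation; I_C ≈ 0.68 mA

Assume active: I_B = (4.4 − 0.7)/(100 + 151×1) = 0.0147 mA, I_C = β·I_B = 2.21 mA.
Then V_CE = 6.5 − 2.21×8.2 − 2.23×1 = -13.9 V < 0.2 V — the active assumption fails.
Re-solve with V_CE = 0.2 V. KCL at the emitter: V_E/R_E = (V_BB−0.7−V_E)/R_B + (V_CC−0.2−V_E)/R_C, giving V_E = 0.711 V.
I_C = (V_CC − 0.2 − V_E)/R_C = (6.3 − 0.711)/8.2 = 0.682 mA.
Check: I_B = (3.7 − 0.711)/100 = 0.0299 mA, and β·I_B = 4.48 mA > I_C, confirming saturation.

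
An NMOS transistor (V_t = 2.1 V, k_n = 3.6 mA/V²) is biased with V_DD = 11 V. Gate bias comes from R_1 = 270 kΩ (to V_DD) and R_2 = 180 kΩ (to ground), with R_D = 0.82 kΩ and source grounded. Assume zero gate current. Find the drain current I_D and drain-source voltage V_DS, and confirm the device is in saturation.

I_D ≈ 9.5 mA, V_DS ≈ 3.2 V

V_G = V_DD·R_2/(R_1+R_2) = 11×180/450 = 4.4 V. With the source grounded, V_GS = V_G = 4.4 V.
Assume saturation: I_D = (k_n/2)(V_GS − V_t)² = (3.6/2)×(4.4 − 2.1)² = 1.8×2.3² = 9.52 mA.
V_DS = V_DD − I_D·R_D = 11 − 9.52×0.82 = 3.19 V.
Saturation requires V_DS ≥ V_GS − V_t = 2.3 V; 3.19 ≥ 2.3 ✓.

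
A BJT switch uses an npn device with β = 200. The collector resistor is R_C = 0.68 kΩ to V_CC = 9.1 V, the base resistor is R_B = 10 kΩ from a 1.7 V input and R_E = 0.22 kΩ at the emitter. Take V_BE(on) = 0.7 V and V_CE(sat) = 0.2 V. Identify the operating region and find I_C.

Assume active. Base-emitter loop: I_B = (V_BB − V_BE)/(R_B + (β+1)R_E) = (1.7 − 0.7)/(10 + 201×0.22) = 0.0184 mA.
I_C = β·I_B = 200×0.0184 = 3.69 mA.
V_CE = V_CC − I_C·R_C − I_E·R_E = 9.1 − 3.69×0.68 − 3.71×0.22 = 5.78 V > V_CE(sat), so the active-region assumption holds.

active; I_C ≈ 3.7 mA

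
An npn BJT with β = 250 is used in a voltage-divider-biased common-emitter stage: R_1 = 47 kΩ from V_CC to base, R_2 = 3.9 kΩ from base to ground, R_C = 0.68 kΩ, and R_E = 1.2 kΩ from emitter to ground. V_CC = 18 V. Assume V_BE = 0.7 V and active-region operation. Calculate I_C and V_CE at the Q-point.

Thevenize the base divider: V_Th = V_CC·R_2/(R_1+R_2) = 18×3.9/50.9 = 1.38 V, R_Th = R_1‖R_2 = 3.6 kΩ.
Base-emitter loop: V_Th = I_B·R_Th + V_BE + (β+1)I_B·R_E, so I_B = (1.38 − 0.7) / (3.6 + 251×1.2) = 0.00223 mA.
I_C = β·I_B = 250×0.00223 = 0.557 mA, and I_E = (β+1)I_B = 0.559 mA.
V_CE = V_CC − I_C·R_C − I_E·R_E = 18 − 0.557×0.68 − 0.559×1.2 = 17 V.
V_CE = 17 V > 0.2 V confirms active-region operation.

I_C ≈ 0.56 mA, V_CE ≈ 17 V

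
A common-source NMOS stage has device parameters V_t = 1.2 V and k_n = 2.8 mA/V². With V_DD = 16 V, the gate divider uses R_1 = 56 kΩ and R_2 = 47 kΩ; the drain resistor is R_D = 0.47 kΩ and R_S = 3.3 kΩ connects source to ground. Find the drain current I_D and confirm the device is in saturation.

V_G = V_DD·R_2/(R_1+R_2) = 16×47/103 = 7.3 V.
Assume saturation: I_D = (k_n/2)(V_GS − V_t)² with V_GS = V_G − I_D·R_S = 7.3 − 3.3·I_D.
Substituting gives 15.2·I_D² − 57.4·I_D + 52.1 = 0, with roots I_D = 1.53 or 2.23 mA.
The root I_D = 2.23 mA gives V_GS = -0.0625 V ≤ V_t, so take I_D = 1.53 mA.
Then V_GS = 2.25 V and V_DS = V_DD − I_D(R_D+R_S) = 16 − 1.53×3.77 = 10.2 V.
Saturation requires V_DS ≥ V_GS − V_t = 1.05 V; 10.2 ≥ 1.05 ✓.

I_D ≈ 1.5 mA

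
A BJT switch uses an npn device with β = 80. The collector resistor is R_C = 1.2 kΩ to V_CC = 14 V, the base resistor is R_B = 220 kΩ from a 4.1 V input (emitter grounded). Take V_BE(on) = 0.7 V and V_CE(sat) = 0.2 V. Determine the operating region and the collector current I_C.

active; I_C ≈ 1.2 mA

Assume active. Base-emitter loop: I_B = (V_BB − V_BE)/R_B = (4.1 − 0.7)/220 = 0.0155 mA.
I_C = β·I_B = 80×0.0155 = 1.24 mA.
V_CE = V_CC − I_C·R_C = 14 − 1.24×1.2 = 12.5 V > V_CE(sat), so the active-region assumption holds.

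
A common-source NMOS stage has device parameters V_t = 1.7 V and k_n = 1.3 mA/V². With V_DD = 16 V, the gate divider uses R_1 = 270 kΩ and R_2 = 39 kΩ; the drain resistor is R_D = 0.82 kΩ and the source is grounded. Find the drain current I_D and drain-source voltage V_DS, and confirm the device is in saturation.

I_D ≈ 0.066 mA, V_DS ≈ 16 V

V_G = V_DD·R_2/(R_1+R_2) = 16×39/309 = 2.02 V. With the source grounded, V_GS = V_G = 2.02 V.
Assume saturation: I_D = (k_n/2)(V_GS − V_t)² = (1.3/2)×(2.02 − 1.7)² = 0.65×0.319² = 0.0663 mA.
V_DS = V_DD − I_D·R_D = 16 − 0.0663×0.82 = 15.9 V.
Saturation requires V_DS ≥ V_GS − V_t = 0.319 V; 15.9 ≥ 0.319 ✓.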